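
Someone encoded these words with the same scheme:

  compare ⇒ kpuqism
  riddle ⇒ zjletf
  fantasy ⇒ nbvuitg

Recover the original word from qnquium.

imitate

Shifts by position in compare: pos 0: c→k (+8), pos 1: o→p (+1), pos 2: m→u (+8), pos 3: p→q (+1) — repeating every 2. It's a Vigenère-style cipher with numeric key [8,1]: position i shifts by key[i mod 2].
Undoing it on qnquium: q−8=i, n−1=m, q−8=i, u−1=t, i−8=a, u−1=t, m−8=e.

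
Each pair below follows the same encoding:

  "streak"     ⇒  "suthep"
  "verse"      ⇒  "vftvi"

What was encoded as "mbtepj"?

marble

In streak: s→s is +0, t→u is +1, r→t is +2, e→h is +3 — the shift increases by 1 each position. Letter i (0-indexed) is shifted by i+0, so successive shifts are 0, 1, 2, ….
Undoing it on mbtepj: m−0=m, b−1=a, t−2=r, e−3=b, p−4=l, j−5=e.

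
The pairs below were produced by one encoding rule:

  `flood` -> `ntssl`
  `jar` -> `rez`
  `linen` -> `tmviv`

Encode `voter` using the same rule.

The shift depends on letter class: consonant f→n is +8, but vowel o→s is +4. The rule splits by letter class: vowels +4, consonants +8.
Applying it to voter: v(cons)+8=d, o(vowel)+4=s, t(cons)+8=b, e(vowel)+4=i, r(cons)+8=z.

dsbiz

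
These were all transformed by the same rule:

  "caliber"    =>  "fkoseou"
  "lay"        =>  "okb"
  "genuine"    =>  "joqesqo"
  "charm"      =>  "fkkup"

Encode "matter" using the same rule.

pkwwou

Two shifts are in play — +10 for a/e/i/o/u, +3 for every other letter.
For matter: m(cons)+3=p, a(vowel)+10=k, t(cons)+3=w, t(cons)+3=w, e(vowel)+10=o, r(cons)+3=u.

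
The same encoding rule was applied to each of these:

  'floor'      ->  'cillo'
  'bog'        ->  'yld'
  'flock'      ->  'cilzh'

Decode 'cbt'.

few

Compare letters: f→c is +23, l→i is +23, o→l is +23 — a constant shift. Every letter moves 23 places later in the alphabet, wrapping around z→a.
Undoing it on cbt: c−23=f, b−23=e, t−23=w.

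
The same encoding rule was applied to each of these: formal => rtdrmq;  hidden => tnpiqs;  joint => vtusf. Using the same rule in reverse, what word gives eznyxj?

subtle

Shifts by position in formal: pos 0: f→r (+12), pos 1: o→t (+5), pos 2: r→d (+12), pos 3: m→r (+5) — repeating every 2. A repeating key of period 2 is used — shifts +12, +5 over and over.
Undoing it on eznyxj: e−12=s, z−5=u, n−12=b, y−5=t, x−12=l, j−5=e.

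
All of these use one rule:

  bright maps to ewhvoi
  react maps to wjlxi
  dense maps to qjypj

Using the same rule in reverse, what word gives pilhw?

Treating letters as 0–25, the rule is x ↦ 19x + 11 (mod 26).
Reversing it on pilhw: p(15)→11·(15−11)≡18=s; i(8)→11·(8−11)≡19=t; l(11)→11·(11−11)≡0=a; h(7)→11·(7−11)≡8=i; w(22)→11·(22−11)≡17=r (all mod 26).

stair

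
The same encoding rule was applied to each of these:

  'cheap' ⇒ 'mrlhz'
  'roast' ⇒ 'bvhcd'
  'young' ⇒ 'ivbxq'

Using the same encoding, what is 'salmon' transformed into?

chvwvx

The shift depends on letter class: consonant c→m is +10, but vowel e→l is +7. Two shifts are in play — +7 for a/e/i/o/u, +10 for every other letter.
On salmon: s(cons)+10=c, a(vowel)+7=h, l(cons)+10=v, m(cons)+10=w, o(vowel)+7=v, n(cons)+10=x.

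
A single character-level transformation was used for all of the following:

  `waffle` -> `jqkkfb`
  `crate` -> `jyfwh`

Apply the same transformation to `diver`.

The output letters match the input read backwards, each shifted +5: waffle reversed is elffaw. Read the word backwards and shift each letter +5.
On diver: reverse → revid; then shift: r+5=w, e+5=j, v+5=a, i+5=n, d+5=i.

wjani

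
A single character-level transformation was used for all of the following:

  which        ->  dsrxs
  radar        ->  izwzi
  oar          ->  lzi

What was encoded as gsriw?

third

Each pair mirrors across the alphabet (w↔d, h↔s, i↔r): positions sum to 25. This is the alphabet-reversal cipher (Atbash): a becomes z, b becomes y, etc.
Decoding gsriw: g↔t, s↔h, r↔i, i↔r, w↔d.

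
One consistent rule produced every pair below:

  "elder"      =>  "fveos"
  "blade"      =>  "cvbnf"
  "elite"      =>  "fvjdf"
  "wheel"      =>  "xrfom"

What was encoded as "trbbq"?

sharp

Shifts by position in elder: pos 0: e→f (+1), pos 1: l→v (+10), pos 2: d→e (+1), pos 3: e→o (+10) — repeating every 2. A repeating key of period 2 is used — shifts +1, +10 over and over.
Undoing it on trbbq: t−1=s, r−10=h, b−1=a, b−10=r, q−1=p.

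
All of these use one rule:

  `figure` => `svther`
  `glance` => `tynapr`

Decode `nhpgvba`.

auction

Compare letters: f→s is +13, i→v is +13, g→t is +13 — a constant shift. This is a Caesar cipher with shift 13.
Undoing it on nhpgvba: n−13=a, h−13=u, p−13=c, g−13=t, v−13=i, b−13=o, a−13=n.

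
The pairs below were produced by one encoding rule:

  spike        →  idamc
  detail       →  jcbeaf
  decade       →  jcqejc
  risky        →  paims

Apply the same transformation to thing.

s(18)→i(8) and p(15)→d(3) fit y≡19x+4 (mod 26); the inverse of 19 mod 26 is 11. Each letter's alphabet position (a=0..z=25) is mapped through 19·x+4 mod 26 — an affine cipher.
Applying it to thing: t(19)→19·19+4≡1=b; h(7)→19·7+4≡7=h; i(8)→19·8+4≡0=a; n(13)→19·13+4≡17=r; g(6)→19·6+4≡14=o (all mod 26).

bharo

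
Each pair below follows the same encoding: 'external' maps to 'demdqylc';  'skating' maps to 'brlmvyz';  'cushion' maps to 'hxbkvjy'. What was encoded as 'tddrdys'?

weekend

Each letter's alphabet position (a=0..z=25) is mapped through 11·x+11 mod 26 — an affine cipher.
Undoing it on tddrdys: t(19)→19·(19−11)≡22=w; d(3)→19·(3−11)≡4=e; d(3)→19·(3−11)≡4=e; r(17)→19·(17−11)≡10=k; d(3)→19·(3−11)≡4=e; y(24)→19·(24−11)≡13=n; s(18)→19·(18−11)≡3=d (all mod 26).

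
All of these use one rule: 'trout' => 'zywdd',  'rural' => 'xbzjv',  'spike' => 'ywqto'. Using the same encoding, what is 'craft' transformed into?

iyiod

In trout: t→z is +6, r→y is +7, o→w is +8, u→d is +9 — the shift increases by 1 each position. The shift increases by 1 at each position, starting from +6: 6, 7, 8, ….
For craft: c+6=i, r+7=y, a+8=i, f+9=o, t+10=d.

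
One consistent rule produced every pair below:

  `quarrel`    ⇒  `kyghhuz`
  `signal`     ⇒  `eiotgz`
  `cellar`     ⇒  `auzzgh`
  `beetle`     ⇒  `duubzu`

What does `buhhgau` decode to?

q(16)→k(10) and u(20)→y(24) fit y≡23x+6 (mod 26); the inverse of 23 mod 26 is 17. Treating letters as 0–25, the rule is x ↦ 23x + 6 (mod 26).
Reversing it on buhhgau: b(1)→17·(1−6)≡19=t; u(20)→17·(20−6)≡4=e; h(7)→17·(7−6)≡17=r; h(7)→17·(7−6)≡17=r; g(6)→17·(6−6)≡0=a; a(0)→17·(0−6)≡2=c; u(20)→17·(20−6)≡4=e (all mod 26).

terrace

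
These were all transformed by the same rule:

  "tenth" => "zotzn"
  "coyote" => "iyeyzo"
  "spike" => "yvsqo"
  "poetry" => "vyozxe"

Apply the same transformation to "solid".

yyrsj

The shift depends on letter class: consonant t→z is +6, but vowel e→o is +10. Vowels shift forward by 10 and consonants shift forward by 6.
For solid: s(cons)+6=y, o(vowel)+10=y, l(cons)+6=r, i(vowel)+10=s, d(cons)+6=j.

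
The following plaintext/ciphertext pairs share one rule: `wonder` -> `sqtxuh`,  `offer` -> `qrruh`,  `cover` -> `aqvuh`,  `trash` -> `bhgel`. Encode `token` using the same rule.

w(22)→s(18) and o(14)→q(16) fit y≡23x+6 (mod 26); the inverse of 23 mod 26 is 17. Each letter's alphabet position (a=0..z=25) is mapped through 23·x+6 mod 26 — an affine cipher.
Applying it to token: t(19)→23·19+6≡1=b; o(14)→23·14+6≡16=q; k(10)→23·10+6≡2=c; e(4)→23·4+6≡20=u; n(13)→23·13+6≡19=t (all mod 26).

bqcut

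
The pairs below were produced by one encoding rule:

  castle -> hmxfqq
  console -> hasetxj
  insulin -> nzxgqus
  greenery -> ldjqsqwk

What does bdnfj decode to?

Shifts by position in castle: pos 0: c→h (+5), pos 1: a→m (+12), pos 2: s→x (+5), pos 3: t→f (+12) — repeating every 2. The shifts repeat in a cycle of length 2: positions 0,1,… shift by +5, +12, then the pattern repeats.
Reversing it on bdnfj: b−5=w, d−12=r, n−5=i, f−12=t, j−5=e.

write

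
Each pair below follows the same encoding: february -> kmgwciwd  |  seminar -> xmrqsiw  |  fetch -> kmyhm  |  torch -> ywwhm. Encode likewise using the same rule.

The shift depends on letter class: consonant f→k is +5, but vowel e→m is +8. Two shifts are in play — +8 for a/e/i/o/u, +5 for every other letter.
Applying it to likewise: l(cons)+5=q, i(vowel)+8=q, k(cons)+5=p, e(vowel)+8=m, w(cons)+5=b, i(vowel)+8=q, s(cons)+5=x, e(vowel)+8=m.

qqpmbqxm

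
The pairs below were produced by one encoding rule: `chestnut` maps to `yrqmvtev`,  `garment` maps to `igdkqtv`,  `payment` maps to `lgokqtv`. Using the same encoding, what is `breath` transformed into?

c(2)→y(24) and h(7)→r(17) fit y≡9x+6 (mod 26); the inverse of 9 mod 26 is 3. This is an affine cipher: with a=0,…,z=25, each position x becomes (9x+6) mod 26.
For breath: b(1)→9·1+6≡15=p; r(17)→9·17+6≡3=d; e(4)→9·4+6≡16=q; a(0)→9·0+6≡6=g; t(19)→9·19+6≡21=v; h(7)→9·7+6≡17=r (all mod 26).

pdqgvr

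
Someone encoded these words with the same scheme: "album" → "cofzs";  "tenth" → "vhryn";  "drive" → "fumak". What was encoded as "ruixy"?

press

In album: a→c is +2, l→o is +3, b→f is +4, u→z is +5 — the shift increases by 1 each position. Each letter shifts forward by (position + 2), i.e. 2, 3, 4, … — the shift grows by one for each successive letter.
Reversing it on ruixy: r−2=p, u−3=r, i−4=e, x−5=s, y−6=s.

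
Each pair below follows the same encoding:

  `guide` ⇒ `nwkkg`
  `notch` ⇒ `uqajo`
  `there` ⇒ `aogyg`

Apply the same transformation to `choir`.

joqky

The shift depends on letter class: consonant g→n is +7, but vowel u→w is +2. The rule splits by letter class: vowels +2, consonants +7.
For choir: c(cons)+7=j, h(cons)+7=o, o(vowel)+2=q, i(vowel)+2=k, r(cons)+7=y.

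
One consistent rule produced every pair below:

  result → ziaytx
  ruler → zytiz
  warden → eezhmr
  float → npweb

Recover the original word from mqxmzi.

empire

Shifts by position in result: pos 0: r→z (+8), pos 1: e→i (+4), pos 2: s→a (+8), pos 3: u→y (+4) — repeating every 2. It's a Vigenère-style cipher with numeric key [8,4]: position i shifts by key[i mod 2].
Decoding mqxmzi: m−8=e, q−4=m, x−8=p, m−4=i, z−8=r, i−4=e.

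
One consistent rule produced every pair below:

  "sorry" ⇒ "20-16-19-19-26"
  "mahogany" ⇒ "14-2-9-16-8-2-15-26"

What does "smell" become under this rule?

Each letter is replaced by its alphabet position (a=1..z=26) + 1.
Applying it to smell: s=19→20, m=13→14, e=5→6, l=12→13, l=12→13.

20-14-6-13-13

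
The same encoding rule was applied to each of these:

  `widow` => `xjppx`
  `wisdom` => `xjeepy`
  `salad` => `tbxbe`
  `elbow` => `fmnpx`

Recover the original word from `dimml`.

A repeating key of period 3 is used — shifts +1, +1, +12 over and over.
Undoing it on dimml: d−1=c, i−1=h, m−12=a, m−1=l, l−1=k.

chalk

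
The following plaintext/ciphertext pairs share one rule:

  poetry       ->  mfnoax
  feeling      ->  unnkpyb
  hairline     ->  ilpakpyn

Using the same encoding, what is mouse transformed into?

rfvhn

p(15)→m(12) and o(14)→f(5) fit y≡7x+11 (mod 26); the inverse of 7 mod 26 is 15. Treating letters as 0–25, the rule is x ↦ 7x + 11 (mod 26).
Applying it to mouse: m(12)→7·12+11≡17=r; o(14)→7·14+11≡5=f; u(20)→7·20+11≡21=v; s(18)→7·18+11≡7=h; e(4)→7·4+11≡13=n (all mod 26).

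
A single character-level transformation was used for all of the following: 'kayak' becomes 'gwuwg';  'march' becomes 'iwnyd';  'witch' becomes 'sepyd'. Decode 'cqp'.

Compare letters: k→g is +22, a→w is +22, y→u is +22 — a constant shift. Every letter moves 22 places later in the alphabet, wrapping around z→a.
Undoing it on cqp: c−22=g, q−22=u, p−22=t.

gut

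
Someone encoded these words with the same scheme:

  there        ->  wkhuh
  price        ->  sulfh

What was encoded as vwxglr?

Compare letters: t→w is +3, h→k is +3, e→h is +3 — a constant shift. This is a Caesar cipher with shift 3.
Undoing it on vwxglr: v−3=s, w−3=t, x−3=u, g−3=d, l−3=i, r−3=o.

studio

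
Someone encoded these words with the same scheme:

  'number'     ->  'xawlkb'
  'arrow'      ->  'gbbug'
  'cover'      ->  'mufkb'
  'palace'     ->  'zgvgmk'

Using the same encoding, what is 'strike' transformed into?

The shift depends on letter class: consonant n→x is +10, but vowel u→a is +6. Two shifts are in play — +6 for a/e/i/o/u, +10 for every other letter.
On strike: s(cons)+10=c, t(cons)+10=d, r(cons)+10=b, i(vowel)+6=o, k(cons)+10=u, e(vowel)+6=k.

cdbouk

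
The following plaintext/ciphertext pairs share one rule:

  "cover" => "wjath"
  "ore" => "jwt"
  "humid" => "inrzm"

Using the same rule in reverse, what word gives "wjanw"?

Read the word backwards and shift each letter +5.
Decoding wjanw: shift back: w−5=r, j−5=e, a−5=v, n−5=i, w−5=r → revir; then reverse → river.

river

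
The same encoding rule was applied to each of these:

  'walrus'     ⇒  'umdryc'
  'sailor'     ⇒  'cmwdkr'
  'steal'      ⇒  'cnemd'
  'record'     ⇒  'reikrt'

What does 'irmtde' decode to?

cradle

Each letter's alphabet position (a=0..z=25) is mapped through 11·x+12 mod 26 — an affine cipher.
Decoding irmtde: i(8)→19·(8−12)≡2=c; r(17)→19·(17−12)≡17=r; m(12)→19·(12−12)≡0=a; t(19)→19·(19−12)≡3=d; d(3)→19·(3−12)≡11=l; e(4)→19·(4−12)≡4=e (all mod 26).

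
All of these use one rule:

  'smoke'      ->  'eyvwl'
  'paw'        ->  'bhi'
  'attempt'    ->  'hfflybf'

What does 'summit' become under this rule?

The shift depends on letter class: consonant s→e is +12, but vowel o→v is +7. Vowels shift forward by 7 and consonants shift forward by 12.
Applying it to summit: s(cons)+12=e, u(vowel)+7=b, m(cons)+12=y, m(cons)+12=y, i(vowel)+7=p, t(cons)+12=f.

ebyypf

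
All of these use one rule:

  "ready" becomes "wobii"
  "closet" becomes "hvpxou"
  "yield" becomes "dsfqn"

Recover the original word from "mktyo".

Shifts by position in ready: pos 0: r→w (+5), pos 1: e→o (+10), pos 2: a→b (+1), pos 3: d→i (+5), pos 4: y→i (+10) — repeating every 3. The shifts repeat in a cycle of length 3: positions 0,1,… shift by +5, +10, +1, then the pattern repeats.
Undoing it on mktyo: m−5=h, k−10=a, t−1=s, y−5=t, o−10=e.

haste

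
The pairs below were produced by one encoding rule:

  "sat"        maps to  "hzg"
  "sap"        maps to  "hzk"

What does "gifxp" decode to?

Each pair mirrors across the alphabet (s↔h, a↔z, t↔g): positions sum to 25. Each letter is replaced by its mirror in the alphabet: a↔z, b↔y, c↔x, and so on (the Atbash cipher).
Decoding gifxp: g↔t, i↔r, f↔u, x↔c, p↔k.

truck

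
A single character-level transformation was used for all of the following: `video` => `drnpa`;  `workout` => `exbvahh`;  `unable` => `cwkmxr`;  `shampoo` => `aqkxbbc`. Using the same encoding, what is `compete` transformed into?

kxwaqgs

In video: v→d is +8, i→r is +9, d→n is +10, e→p is +11 — the shift increases by 1 each position. The shift increases by 1 at each position, starting from +8: 8, 9, 10, ….
On compete: c+8=k, o+9=x, m+10=w, p+11=a, e+12=q, t+13=g, e+14=s.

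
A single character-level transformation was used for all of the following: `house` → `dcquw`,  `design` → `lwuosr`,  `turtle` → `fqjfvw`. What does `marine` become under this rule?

gejorw

h(7)→d(3) and o(14)→c(2) fit y≡11x+4 (mod 26); the inverse of 11 mod 26 is 19. This is an affine cipher: with a=0,…,z=25, each position x becomes (11x+4) mod 26.
Applying it to marine: m(12)→11·12+4≡6=g; a(0)→11·0+4≡4=e; r(17)→11·17+4≡9=j; i(8)→11·8+4≡14=o; n(13)→11·13+4≡17=r; e(4)→11·4+4≡22=w (all mod 26).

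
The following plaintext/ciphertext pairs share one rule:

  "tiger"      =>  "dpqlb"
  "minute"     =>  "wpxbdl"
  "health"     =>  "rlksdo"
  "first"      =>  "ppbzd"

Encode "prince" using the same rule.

Shifts by position in tiger: pos 0: t→d (+10), pos 1: i→p (+7), pos 2: g→q (+10), pos 3: e→l (+7) — repeating every 2. It's a Vigenère-style cipher with numeric key [10,7]: position i shifts by key[i mod 2].
For prince: p+10=z, r+7=y, i+10=s, n+7=u, c+10=m, e+7=l.

zysuml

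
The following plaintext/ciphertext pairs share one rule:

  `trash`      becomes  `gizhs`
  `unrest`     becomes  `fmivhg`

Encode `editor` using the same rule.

Each pair mirrors across the alphabet (t↔g, r↔i, a↔z): positions sum to 25. This is the alphabet-reversal cipher (Atbash): a becomes z, b becomes y, etc.
For editor: e↔v, d↔w, i↔r, t↔g, o↔l, r↔i.

vwrgli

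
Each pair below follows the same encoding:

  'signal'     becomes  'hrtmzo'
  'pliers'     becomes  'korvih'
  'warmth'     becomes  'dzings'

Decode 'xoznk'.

Each pair mirrors across the alphabet (s↔h, i↔r, g↔t): positions sum to 25. This is the alphabet-reversal cipher (Atbash): a becomes z, b becomes y, etc.
Reversing it on xoznk: x↔c, o↔l, z↔a, n↔m, k↔p.

clamp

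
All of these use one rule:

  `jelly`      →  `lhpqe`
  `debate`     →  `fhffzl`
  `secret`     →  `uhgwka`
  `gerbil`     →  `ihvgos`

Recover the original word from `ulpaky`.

The shift increases by 1 at each position, starting from +2: 2, 3, 4, ….
Undoing it on ulpaky: u−2=s, l−3=i, p−4=l, a−5=v, k−6=e, y−7=r.

silver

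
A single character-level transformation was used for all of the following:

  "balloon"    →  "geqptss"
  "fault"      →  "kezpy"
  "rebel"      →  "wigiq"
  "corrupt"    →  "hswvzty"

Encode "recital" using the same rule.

It's a Vigenère-style cipher with numeric key [5,4]: position i shifts by key[i mod 2].
On recital: r+5=w, e+4=i, c+5=h, i+4=m, t+5=y, a+4=e, l+5=q.

wihmyeq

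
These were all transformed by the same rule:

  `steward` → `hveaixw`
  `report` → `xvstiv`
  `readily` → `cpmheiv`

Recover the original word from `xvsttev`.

The output letters match the input read backwards, each shifted +4: steward reversed is drawets. The word is reversed, then every letter is shifted forward by 4.
Decoding xvsttev: shift back: x−4=t, v−4=r, s−4=o, t−4=p, t−4=p, e−4=a, v−4=r → troppar; then reverse → rapport.

rapport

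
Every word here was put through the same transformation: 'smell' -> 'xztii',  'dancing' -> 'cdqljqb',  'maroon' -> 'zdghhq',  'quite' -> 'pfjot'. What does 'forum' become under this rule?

s(18)→x(23) and m(12)→z(25) fit y≡17x+3 (mod 26); the inverse of 17 mod 26 is 23. This is an affine cipher: with a=0,…,z=25, each position x becomes (17x+3) mod 26.
On forum: f(5)→17·5+3≡10=k; o(14)→17·14+3≡7=h; r(17)→17·17+3≡6=g; u(20)→17·20+3≡5=f; m(12)→17·12+3≡25=z (all mod 26).

khgfz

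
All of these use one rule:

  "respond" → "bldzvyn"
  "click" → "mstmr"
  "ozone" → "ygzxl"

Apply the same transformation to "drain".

Shifts by position in respond: pos 0: r→b (+10), pos 1: e→l (+7), pos 2: s→d (+11), pos 3: p→z (+10), pos 4: o→v (+7), pos 5: n→y (+11) — repeating every 3. A repeating key of period 3 is used — shifts +10, +7, +11 over and over.
Applying it to drain: d+10=n, r+7=y, a+11=l, i+10=s, n+7=u.

nylsu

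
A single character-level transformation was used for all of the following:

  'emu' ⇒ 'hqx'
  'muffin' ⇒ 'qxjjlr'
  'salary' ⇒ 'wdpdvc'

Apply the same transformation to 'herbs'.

Vowels shift forward by 3 and consonants shift forward by 4.
On herbs: h(cons)+4=l, e(vowel)+3=h, r(cons)+4=v, b(cons)+4=f, s(cons)+4=w.

lhvfw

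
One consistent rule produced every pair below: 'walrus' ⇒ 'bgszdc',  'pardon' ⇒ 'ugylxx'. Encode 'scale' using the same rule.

xihtn

In walrus: w→b is +5, a→g is +6, l→s is +7, r→z is +8 — the shift increases by 1 each position. The shift increases by 1 at each position, starting from +5: 5, 6, 7, ….
Applying it to scale: s+5=x, c+6=i, a+7=h, l+8=t, e+9=n.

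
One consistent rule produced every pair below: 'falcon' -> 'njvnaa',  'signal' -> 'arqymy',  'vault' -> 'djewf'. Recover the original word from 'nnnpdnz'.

The shift increases by 1 at each position, starting from +8: 8, 9, 10, ….
Decoding nnnpdnz: n−8=f, n−9=e, n−10=d, p−11=e, d−12=r, n−13=a, z−14=l.

federal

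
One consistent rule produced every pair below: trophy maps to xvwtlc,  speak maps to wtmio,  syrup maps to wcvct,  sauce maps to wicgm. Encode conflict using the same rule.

gwrjpqgx

The rule splits by letter class: vowels +8, consonants +4.
On conflict: c(cons)+4=g, o(vowel)+8=w, n(cons)+4=r, f(cons)+4=j, l(cons)+4=p, i(vowel)+8=q, c(cons)+4=g, t(cons)+4=x.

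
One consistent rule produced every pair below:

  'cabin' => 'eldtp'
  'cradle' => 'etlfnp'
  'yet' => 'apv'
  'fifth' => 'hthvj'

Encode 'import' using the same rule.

The shift depends on letter class: consonant c→e is +2, but vowel a→l is +11. Two shifts are in play — +11 for a/e/i/o/u, +2 for every other letter.
Applying it to import: i(vowel)+11=t, m(cons)+2=o, p(cons)+2=r, o(vowel)+11=z, r(cons)+2=t, t(cons)+2=v.

torztv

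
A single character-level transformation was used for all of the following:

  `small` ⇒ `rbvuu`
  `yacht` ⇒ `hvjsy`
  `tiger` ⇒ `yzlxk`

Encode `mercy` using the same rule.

bxkjh

s(18)→r(17) and m(12)→b(1) fit y≡7x+21 (mod 26); the inverse of 7 mod 26 is 15. This is an affine cipher: with a=0,…,z=25, each position x becomes (7x+21) mod 26.
On mercy: m(12)→7·12+21≡1=b; e(4)→7·4+21≡23=x; r(17)→7·17+21≡10=k; c(2)→7·2+21≡9=j; y(24)→7·24+21≡7=h (all mod 26).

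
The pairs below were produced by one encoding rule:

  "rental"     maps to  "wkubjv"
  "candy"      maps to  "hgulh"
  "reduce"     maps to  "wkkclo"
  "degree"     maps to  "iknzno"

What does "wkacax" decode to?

Letter i (0-indexed) is shifted by i+5, so successive shifts are 5, 6, 7, ….
Reversing it on wkacax: w−5=r, k−6=e, a−7=t, c−8=u, a−9=r, x−10=n.

return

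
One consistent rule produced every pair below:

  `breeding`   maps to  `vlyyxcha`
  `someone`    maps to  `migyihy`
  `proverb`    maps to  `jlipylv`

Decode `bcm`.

his

This is a Caesar cipher with shift 20.
Reversing it on bcm: b−20=h, c−20=i, m−20=s.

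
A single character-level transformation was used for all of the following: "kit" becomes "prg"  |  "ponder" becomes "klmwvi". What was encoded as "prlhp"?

kiosk

Each pair mirrors across the alphabet (k↔p, i↔r, t↔g): positions sum to 25. Letters are reflected about the middle of the alphabet (position → 25−position): Atbash.
Decoding prlhp: p↔k, r↔i, l↔o, h↔s, p↔k.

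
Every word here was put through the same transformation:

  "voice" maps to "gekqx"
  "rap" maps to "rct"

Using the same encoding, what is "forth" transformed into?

The output letters match the input read backwards, each shifted +2: voice reversed is eciov. The word is reversed, then every letter is shifted forward by 2.
Applying it to forth: reverse → htrof; then shift: h+2=j, t+2=v, r+2=t, o+2=q, f+2=h.

jvtqh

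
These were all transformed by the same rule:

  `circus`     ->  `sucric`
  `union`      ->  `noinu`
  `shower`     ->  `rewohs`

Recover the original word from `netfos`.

The output letters match the input read backwards: circus reversed is sucric. The word is simply reversed.
Decoding netfos: then reverse → soften.

soften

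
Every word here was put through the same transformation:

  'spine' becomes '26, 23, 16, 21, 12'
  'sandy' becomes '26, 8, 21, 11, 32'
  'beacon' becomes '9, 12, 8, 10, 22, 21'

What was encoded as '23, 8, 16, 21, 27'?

paint

Each letter is replaced by its alphabet position (a=1..z=26) + 7.
Decoding 23, 8, 16, 21, 27: 23→(23−7)÷1=16=p, 8→(8−7)÷1=1=a, 16→(16−7)÷1=9=i, 21→(21−7)÷1=14=n, 27→(27−7)÷1=20=t.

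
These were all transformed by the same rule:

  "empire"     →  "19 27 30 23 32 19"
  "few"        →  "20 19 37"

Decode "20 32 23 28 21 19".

e is letter #5 and maps to 19: an offset of 14. Letters become their 1-based position plus 14 (so a→15, b→16, …).
Reversing it on 20 32 23 28 21 19: 20→(20−14)÷1=6=f, 32→(32−14)÷1=18=r, 23→(23−14)÷1=9=i, 28→(28−14)÷1=14=n, 21→(21−14)÷1=7=g, 19→(19−14)÷1=5=e.

fringe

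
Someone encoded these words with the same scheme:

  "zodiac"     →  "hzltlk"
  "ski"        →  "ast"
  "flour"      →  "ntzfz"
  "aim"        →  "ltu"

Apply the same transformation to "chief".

Two shifts are in play — +11 for a/e/i/o/u, +8 for every other letter.
On chief: c(cons)+8=k, h(cons)+8=p, i(vowel)+11=t, e(vowel)+11=p, f(cons)+8=n.

kptpn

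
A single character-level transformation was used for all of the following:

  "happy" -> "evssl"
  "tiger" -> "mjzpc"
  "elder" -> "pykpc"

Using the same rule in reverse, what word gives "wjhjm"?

visit

This is an affine cipher: with a=0,…,z=25, each position x becomes (5x+21) mod 26.
Decoding wjhjm: w(22)→21·(22−21)≡21=v; j(9)→21·(9−21)≡8=i; h(7)→21·(7−21)≡18=s; j(9)→21·(9−21)≡8=i; m(12)→21·(12−21)≡19=t (all mod 26).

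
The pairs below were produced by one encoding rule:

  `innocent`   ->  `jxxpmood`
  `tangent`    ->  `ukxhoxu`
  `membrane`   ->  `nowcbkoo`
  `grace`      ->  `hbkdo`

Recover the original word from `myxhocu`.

longest

It's a Vigenère-style cipher with numeric key [1,10,10]: position i shifts by key[i mod 3].
Reversing it on myxhocu: m−1=l, y−10=o, x−10=n, h−1=g, o−10=e, c−10=s, u−1=t.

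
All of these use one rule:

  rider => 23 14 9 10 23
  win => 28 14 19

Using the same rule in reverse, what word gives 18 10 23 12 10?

merge

Each letter is replaced by its alphabet position (a=1..z=26) + 5.
Undoing it on 18 10 23 12 10: 18→(18−5)÷1=13=m, 10→(10−5)÷1=5=e, 23→(23−5)÷1=18=r, 12→(12−5)÷1=7=g, 10→(10−5)÷1=5=e.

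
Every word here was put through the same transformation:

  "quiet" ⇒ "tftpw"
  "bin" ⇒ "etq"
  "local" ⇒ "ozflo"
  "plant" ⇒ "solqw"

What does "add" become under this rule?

lgg

The shift depends on letter class: consonant q→t is +3, but vowel u→f is +11. Vowels shift forward by 11 and consonants shift forward by 3.
On add: a(vowel)+11=l, d(cons)+3=g, d(cons)+3=g.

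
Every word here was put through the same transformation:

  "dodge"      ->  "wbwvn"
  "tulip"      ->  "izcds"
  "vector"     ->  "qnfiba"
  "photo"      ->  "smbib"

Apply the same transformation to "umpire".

ztsdan

d(3)→w(22) and o(14)→b(1) fit y≡17x+23 (mod 26); the inverse of 17 mod 26 is 23. Treating letters as 0–25, the rule is x ↦ 17x + 23 (mod 26).
On umpire: u(20)→17·20+23≡25=z; m(12)→17·12+23≡19=t; p(15)→17·15+23≡18=s; i(8)→17·8+23≡3=d; r(17)→17·17+23≡0=a; e(4)→17·4+23≡13=n (all mod 26).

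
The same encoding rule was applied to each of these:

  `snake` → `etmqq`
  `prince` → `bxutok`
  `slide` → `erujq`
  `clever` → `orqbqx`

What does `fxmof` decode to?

Shifts by position in snake: pos 0: s→e (+12), pos 1: n→t (+6), pos 2: a→m (+12), pos 3: k→q (+6) — repeating every 2. A repeating key of period 2 is used — shifts +12, +6 over and over.
Undoing it on fxmof: f−12=t, x−6=r, m−12=a, o−6=i, f−12=t.

trait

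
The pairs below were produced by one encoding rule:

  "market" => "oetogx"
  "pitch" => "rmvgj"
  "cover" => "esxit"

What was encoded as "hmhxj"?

Shifts by position in market: pos 0: m→o (+2), pos 1: a→e (+4), pos 2: r→t (+2), pos 3: k→o (+4) — repeating every 2. It's a Vigenère-style cipher with numeric key [2,4]: position i shifts by key[i mod 2].
Undoing it on hmhxj: h−2=f, m−4=i, h−2=f, x−4=t, j−2=h.

fifth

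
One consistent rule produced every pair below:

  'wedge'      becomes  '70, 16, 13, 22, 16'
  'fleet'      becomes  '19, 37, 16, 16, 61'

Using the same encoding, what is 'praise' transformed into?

49, 55, 4, 28, 58, 16

w(#23)→70 and e(#5)→16: differences scale by 3, so n = 3·pos + 1. Each letter becomes 3×(its alphabet position, a=1..z=26) + 1.
On praise: p=16→49, r=18→55, a=1→4, i=9→28, s=19→58, e=5→16.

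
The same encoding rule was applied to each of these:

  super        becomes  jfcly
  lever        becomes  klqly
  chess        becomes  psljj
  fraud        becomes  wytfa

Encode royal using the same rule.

yrxtk

s(18)→j(9) and u(20)→f(5) fit y≡11x+19 (mod 26); the inverse of 11 mod 26 is 19. Each letter's alphabet position (a=0..z=25) is mapped through 11·x+19 mod 26 — an affine cipher.
On royal: r(17)→11·17+19≡24=y; o(14)→11·14+19≡17=r; y(24)→11·24+19≡23=x; a(0)→11·0+19≡19=t; l(11)→11·11+19≡10=k (all mod 26).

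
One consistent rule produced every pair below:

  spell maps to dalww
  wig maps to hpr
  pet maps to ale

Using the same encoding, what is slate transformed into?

dwhel

The shift depends on letter class: consonant s→d is +11, but vowel e→l is +7. Two shifts are in play — +7 for a/e/i/o/u, +11 for every other letter.
For slate: s(cons)+11=d, l(cons)+11=w, a(vowel)+7=h, t(cons)+11=e, e(vowel)+7=l.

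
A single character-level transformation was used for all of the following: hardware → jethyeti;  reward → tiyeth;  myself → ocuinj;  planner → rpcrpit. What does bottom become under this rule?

dsvxqq

Shifts by position in hardware: pos 0: h→j (+2), pos 1: a→e (+4), pos 2: r→t (+2), pos 3: d→h (+4) — repeating every 2. The shifts repeat in a cycle of length 2: positions 0,1,… shift by +2, +4, then the pattern repeats.
For bottom: b+2=d, o+4=s, t+2=v, t+4=x, o+2=q, m+4=q.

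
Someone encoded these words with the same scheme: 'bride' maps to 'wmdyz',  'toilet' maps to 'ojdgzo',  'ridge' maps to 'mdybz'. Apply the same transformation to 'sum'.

nph

Compare letters: b→w is +21, r→m is +21, i→d is +21 — a constant shift. Each letter is shifted forward by 21 in the alphabet (a Caesar shift of +21).
For sum: s+21=n, u+21=p, m+21=h.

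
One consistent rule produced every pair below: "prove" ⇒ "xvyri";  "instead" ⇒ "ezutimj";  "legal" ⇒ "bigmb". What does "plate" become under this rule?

Treating letters as 0–25, the rule is x ↦ 25x + 12 (mod 26).
For plate: p(15)→25·15+12≡23=x; l(11)→25·11+12≡1=b; a(0)→25·0+12≡12=m; t(19)→25·19+12≡19=t; e(4)→25·4+12≡8=i (all mod 26).

xbmti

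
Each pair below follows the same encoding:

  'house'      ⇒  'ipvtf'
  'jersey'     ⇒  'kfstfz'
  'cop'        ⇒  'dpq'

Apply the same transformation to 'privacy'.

qsjwbdz

Compare letters: h→i is +1, o→p is +1, u→v is +1 — a constant shift. This is a Caesar cipher with shift 1.
Applying it to privacy: p+1=q, r+1=s, i+1=j, v+1=w, a+1=b, c+1=d, y+1=z.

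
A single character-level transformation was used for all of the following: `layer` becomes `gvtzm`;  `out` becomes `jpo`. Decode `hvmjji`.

maroon

Compare letters: l→g is +21, a→v is +21, y→t is +21 — a constant shift. Every letter moves 21 places later in the alphabet, wrapping around z→a.
Decoding hvmjji: h−21=m, v−21=a, m−21=r, j−21=o, j−21=o, i−21=n.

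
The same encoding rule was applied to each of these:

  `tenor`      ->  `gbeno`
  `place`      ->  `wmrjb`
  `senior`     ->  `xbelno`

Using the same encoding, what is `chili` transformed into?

jclml

Treating letters as 0–25, the rule is x ↦ 9x + 17 (mod 26).
On chili: c(2)→9·2+17≡9=j; h(7)→9·7+17≡2=c; i(8)→9·8+17≡11=l; l(11)→9·11+17≡12=m; i(8)→9·8+17≡11=l (all mod 26).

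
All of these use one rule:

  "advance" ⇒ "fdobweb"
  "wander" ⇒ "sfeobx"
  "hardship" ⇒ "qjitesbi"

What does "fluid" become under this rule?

The output letters match the input read backwards, each shifted +1: advance reversed is ecnavda. Two steps: reverse the string, then apply a Caesar shift of +1.
Applying it to fluid: reverse → diulf; then shift: d+1=e, i+1=j, u+1=v, l+1=m, f+1=g.

ejvmg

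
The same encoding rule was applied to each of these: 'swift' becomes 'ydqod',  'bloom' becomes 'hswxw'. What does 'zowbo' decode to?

those

In swift: s→y is +6, w→d is +7, i→q is +8, f→o is +9 — the shift increases by 1 each position. Letter i (0-indexed) is shifted by i+6, so successive shifts are 6, 7, 8, ….
Decoding zowbo: z−6=t, o−7=h, w−8=o, b−9=s, o−10=e.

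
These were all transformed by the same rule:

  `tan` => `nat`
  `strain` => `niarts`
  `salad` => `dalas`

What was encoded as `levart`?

The output letters match the input read backwards: tan reversed is nat. The word is simply reversed.
Undoing it on levart: then reverse → travel.

travel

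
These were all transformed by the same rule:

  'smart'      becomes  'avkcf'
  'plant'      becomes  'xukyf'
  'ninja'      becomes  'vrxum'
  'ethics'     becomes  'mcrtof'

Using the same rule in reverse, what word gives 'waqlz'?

organ

The shift increases by 1 at each position, starting from +8: 8, 9, 10, ….
Decoding waqlz: w−8=o, a−9=r, q−10=g, l−11=a, z−12=n.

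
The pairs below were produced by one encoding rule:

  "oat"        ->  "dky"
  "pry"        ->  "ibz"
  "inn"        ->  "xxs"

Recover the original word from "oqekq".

The output letters match the input read backwards, each shifted +10: oat reversed is tao. Two steps: reverse the string, then apply a Caesar shift of +10.
Decoding oqekq: shift back: o−10=e, q−10=g, e−10=u, k−10=a, q−10=g → eguag; then reverse → gauge.

gauge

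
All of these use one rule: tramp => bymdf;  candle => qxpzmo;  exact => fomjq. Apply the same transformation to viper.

Two steps: reverse the string, then apply a Caesar shift of +12.
For viper: reverse → repiv; then shift: r+12=d, e+12=q, p+12=b, i+12=u, v+12=h.

dqbuh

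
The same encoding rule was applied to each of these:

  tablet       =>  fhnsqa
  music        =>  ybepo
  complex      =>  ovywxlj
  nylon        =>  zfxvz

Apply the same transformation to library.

Shifts by position in tablet: pos 0: t→f (+12), pos 1: a→h (+7), pos 2: b→n (+12), pos 3: l→s (+7) — repeating every 2. It's a Vigenère-style cipher with numeric key [12,7]: position i shifts by key[i mod 2].
On library: l+12=x, i+7=p, b+12=n, r+7=y, a+12=m, r+7=y, y+12=k.

xpnymyk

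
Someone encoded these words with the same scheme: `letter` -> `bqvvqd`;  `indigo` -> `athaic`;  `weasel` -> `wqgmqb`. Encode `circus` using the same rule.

yadyem

This is an affine cipher: with a=0,…,z=25, each position x becomes (9x+6) mod 26.
Applying it to circus: c(2)→9·2+6≡24=y; i(8)→9·8+6≡0=a; r(17)→9·17+6≡3=d; c(2)→9·2+6≡24=y; u(20)→9·20+6≡4=e; s(18)→9·18+6≡12=m (all mod 26).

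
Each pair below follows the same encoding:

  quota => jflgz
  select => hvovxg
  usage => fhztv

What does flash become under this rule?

Letters are reflected about the middle of the alphabet (position → 25−position): Atbash.
On flash: f↔u, l↔o, a↔z, s↔h, h↔s.

uozhs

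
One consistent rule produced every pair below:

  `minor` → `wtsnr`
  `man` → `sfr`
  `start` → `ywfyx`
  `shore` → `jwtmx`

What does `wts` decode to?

The output letters match the input read backwards, each shifted +5: minor reversed is ronim. Two steps: reverse the string, then apply a Caesar shift of +5.
Undoing it on wts: shift back: w−5=r, t−5=o, s−5=n → ron; then reverse → nor.

nor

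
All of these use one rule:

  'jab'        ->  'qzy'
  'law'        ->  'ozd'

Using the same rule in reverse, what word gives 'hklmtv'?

sponge

Each letter is replaced by its mirror in the alphabet: a↔z, b↔y, c↔x, and so on (the Atbash cipher).
Undoing it on hklmtv: h↔s, k↔p, l↔o, m↔n, t↔g, v↔e.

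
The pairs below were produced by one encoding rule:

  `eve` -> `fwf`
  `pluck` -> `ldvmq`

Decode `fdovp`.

The output letters match the input read backwards, each shifted +1: eve reversed is eve. Read the word backwards and shift each letter +1.
Decoding fdovp: shift back: f−1=e, d−1=c, o−1=n, v−1=u, p−1=o → ecnuo; then reverse → ounce.

ounce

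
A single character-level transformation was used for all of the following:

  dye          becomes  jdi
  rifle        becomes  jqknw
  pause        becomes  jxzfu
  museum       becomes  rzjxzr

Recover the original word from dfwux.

spray

The output letters match the input read backwards, each shifted +5: dye reversed is eyd. The word is reversed, then every letter is shifted forward by 5.
Decoding dfwux: shift back: d−5=y, f−5=a, w−5=r, u−5=p, x−5=s → yarps; then reverse → spray.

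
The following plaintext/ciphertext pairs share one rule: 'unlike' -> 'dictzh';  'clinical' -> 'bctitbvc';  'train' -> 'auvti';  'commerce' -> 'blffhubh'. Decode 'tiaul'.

intro

u(20)→d(3) and n(13)→i(8) fit y≡3x+21 (mod 26); the inverse of 3 mod 26 is 9. Each letter's alphabet position (a=0..z=25) is mapped through 3·x+21 mod 26 — an affine cipher.
Undoing it on tiaul: t(19)→9·(19−21)≡8=i; i(8)→9·(8−21)≡13=n; a(0)→9·(0−21)≡19=t; u(20)→9·(20−21)≡17=r; l(11)→9·(11−21)≡14=o (all mod 26).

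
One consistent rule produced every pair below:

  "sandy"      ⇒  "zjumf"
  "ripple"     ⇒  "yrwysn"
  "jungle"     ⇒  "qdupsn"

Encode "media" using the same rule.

Shifts by position in sandy: pos 0: s→z (+7), pos 1: a→j (+9), pos 2: n→u (+7), pos 3: d→m (+9) — repeating every 2. A repeating key of period 2 is used — shifts +7, +9 over and over.
Applying it to media: m+7=t, e+9=n, d+7=k, i+9=r, a+7=h.

tnkrh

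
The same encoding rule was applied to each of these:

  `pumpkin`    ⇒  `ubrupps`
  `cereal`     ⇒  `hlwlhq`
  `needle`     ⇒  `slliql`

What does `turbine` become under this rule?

The shift depends on letter class: consonant p→u is +5, but vowel u→b is +7. Vowels shift forward by 7 and consonants shift forward by 5.
Applying it to turbine: t(cons)+5=y, u(vowel)+7=b, r(cons)+5=w, b(cons)+5=g, i(vowel)+7=p, n(cons)+5=s, e(vowel)+7=l.

ybwgpsl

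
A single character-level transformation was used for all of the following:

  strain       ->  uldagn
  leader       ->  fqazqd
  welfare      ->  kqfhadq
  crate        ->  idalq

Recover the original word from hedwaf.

Each letter's alphabet position (a=0..z=25) is mapped through 17·x+0 mod 26 — an affine cipher.
Decoding hedwaf: h(7)→23·(7−0)≡5=f; e(4)→23·(4−0)≡14=o; d(3)→23·(3−0)≡17=r; w(22)→23·(22−0)≡12=m; a(0)→23·(0−0)≡0=a; f(5)→23·(5−0)≡11=l (all mod 26).

formal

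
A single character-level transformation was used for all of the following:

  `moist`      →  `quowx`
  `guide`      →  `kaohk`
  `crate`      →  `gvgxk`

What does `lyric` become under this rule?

The shift depends on letter class: consonant m→q is +4, but vowel o→u is +6. The rule splits by letter class: vowels +6, consonants +4.
Applying it to lyric: l(cons)+4=p, y(cons)+4=c, r(cons)+4=v, i(vowel)+6=o, c(cons)+4=g.

pcvog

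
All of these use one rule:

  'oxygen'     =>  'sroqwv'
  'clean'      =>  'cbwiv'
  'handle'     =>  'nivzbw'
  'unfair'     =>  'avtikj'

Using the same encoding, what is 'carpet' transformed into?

cijpwd

o(14)→s(18) and x(23)→r(17) fit y≡23x+8 (mod 26); the inverse of 23 mod 26 is 17. Each letter's alphabet position (a=0..z=25) is mapped through 23·x+8 mod 26 — an affine cipher.
For carpet: c(2)→23·2+8≡2=c; a(0)→23·0+8≡8=i; r(17)→23·17+8≡9=j; p(15)→23·15+8≡15=p; e(4)→23·4+8≡22=w; t(19)→23·19+8≡3=d (all mod 26).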